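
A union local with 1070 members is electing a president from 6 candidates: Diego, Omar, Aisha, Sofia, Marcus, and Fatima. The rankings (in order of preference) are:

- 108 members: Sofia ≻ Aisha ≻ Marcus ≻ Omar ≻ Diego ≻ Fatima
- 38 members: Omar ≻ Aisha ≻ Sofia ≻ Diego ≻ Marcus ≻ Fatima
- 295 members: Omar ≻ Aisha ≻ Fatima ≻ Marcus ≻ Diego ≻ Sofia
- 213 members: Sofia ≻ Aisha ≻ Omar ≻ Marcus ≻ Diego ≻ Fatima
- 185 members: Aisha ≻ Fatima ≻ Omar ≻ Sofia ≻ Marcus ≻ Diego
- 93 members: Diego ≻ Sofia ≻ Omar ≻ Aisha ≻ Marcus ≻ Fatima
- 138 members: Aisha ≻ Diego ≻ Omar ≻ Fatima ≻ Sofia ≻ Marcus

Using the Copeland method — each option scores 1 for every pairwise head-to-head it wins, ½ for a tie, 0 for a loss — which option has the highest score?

Aisha

Diego: beats Fatima; loses to Omar, Aisha, Sofia, and Marcus → score 1.
Omar: beats Diego, Sofia, Marcus, and Fatima; loses to Aisha → score 4.
Aisha: beats Diego, Omar, Sofia, Marcus, and Fatima → score 5.
Sofia: beats Diego and Marcus; loses to Omar, Aisha, and Fatima → score 2.
Marcus: beats Diego; loses to Omar, Aisha, Sofia, and Fatima → score 1.
Fatima: beats Sofia and Marcus; loses to Diego, Omar, and Aisha → score 2.
Aisha has the best pairwise record.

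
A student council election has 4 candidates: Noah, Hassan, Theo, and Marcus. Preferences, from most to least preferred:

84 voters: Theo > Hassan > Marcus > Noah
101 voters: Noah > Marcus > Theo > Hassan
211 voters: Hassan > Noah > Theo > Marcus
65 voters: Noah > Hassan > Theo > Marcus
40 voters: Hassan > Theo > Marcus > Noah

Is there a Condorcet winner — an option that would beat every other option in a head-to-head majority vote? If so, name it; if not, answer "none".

Hassan vs Noah: 335–166 for Hassan.
Hassan vs Theo: 316–185 for Hassan.
Hassan vs Marcus: 400–101 for Hassan.
Hassan beats every other option head-to-head.

Hassan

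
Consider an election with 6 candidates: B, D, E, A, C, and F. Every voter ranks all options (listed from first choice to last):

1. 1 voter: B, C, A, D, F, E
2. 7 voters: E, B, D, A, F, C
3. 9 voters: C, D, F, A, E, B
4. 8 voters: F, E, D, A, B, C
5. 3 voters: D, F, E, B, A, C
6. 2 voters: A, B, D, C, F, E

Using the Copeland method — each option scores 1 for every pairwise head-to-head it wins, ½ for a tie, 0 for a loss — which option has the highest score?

D

B: beats C; loses to D, E, A, and F → score 1.
D: beats B, A, C, and F; ties E → score 4.5.
E: beats B, A, and C; ties D; loses to F → score 3.5.
A: beats B and C; loses to D, E, and F → score 2.
C: loses to B, D, E, A, and F → score 0.
F: beats B, E, A, and C; loses to D → score 4.
D has the best pairwise record.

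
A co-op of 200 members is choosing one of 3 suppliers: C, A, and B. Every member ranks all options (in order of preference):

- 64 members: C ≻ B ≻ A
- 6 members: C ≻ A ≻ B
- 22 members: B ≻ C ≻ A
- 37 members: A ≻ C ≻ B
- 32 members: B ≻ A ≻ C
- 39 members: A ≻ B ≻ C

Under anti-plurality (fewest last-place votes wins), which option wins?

B

Last-place votes: C 71, A 86, B 43.
B is ranked last by the fewest voters, so B wins.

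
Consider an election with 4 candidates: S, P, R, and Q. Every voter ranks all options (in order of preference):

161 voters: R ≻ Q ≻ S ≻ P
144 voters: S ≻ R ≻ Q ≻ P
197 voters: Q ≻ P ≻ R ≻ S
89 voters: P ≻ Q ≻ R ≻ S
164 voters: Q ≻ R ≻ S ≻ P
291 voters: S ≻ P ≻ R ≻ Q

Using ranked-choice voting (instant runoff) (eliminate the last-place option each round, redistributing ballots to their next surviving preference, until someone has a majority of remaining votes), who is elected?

Q

Round 1: S 435, P 89, R 161, Q 361. Eliminate P.
Round 2: S 435, R 161, Q 450. Eliminate R.
Round 3: S 435, Q 611. Q has a majority.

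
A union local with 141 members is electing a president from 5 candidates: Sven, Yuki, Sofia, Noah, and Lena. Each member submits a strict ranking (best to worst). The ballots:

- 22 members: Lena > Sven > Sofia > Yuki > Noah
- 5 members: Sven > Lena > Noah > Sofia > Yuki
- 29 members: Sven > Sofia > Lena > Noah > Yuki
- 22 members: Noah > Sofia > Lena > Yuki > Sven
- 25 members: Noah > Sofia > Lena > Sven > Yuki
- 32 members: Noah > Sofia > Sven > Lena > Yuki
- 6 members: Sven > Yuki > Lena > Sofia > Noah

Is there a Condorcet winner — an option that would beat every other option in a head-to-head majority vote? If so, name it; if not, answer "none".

Noah vs Sven: 79–62 for Noah.
Noah vs Yuki: 113–28 for Noah.
Noah vs Sofia: 84–57 for Noah.
Noah vs Lena: 79–62 for Noah.
Noah beats every other option head-to-head.

Noah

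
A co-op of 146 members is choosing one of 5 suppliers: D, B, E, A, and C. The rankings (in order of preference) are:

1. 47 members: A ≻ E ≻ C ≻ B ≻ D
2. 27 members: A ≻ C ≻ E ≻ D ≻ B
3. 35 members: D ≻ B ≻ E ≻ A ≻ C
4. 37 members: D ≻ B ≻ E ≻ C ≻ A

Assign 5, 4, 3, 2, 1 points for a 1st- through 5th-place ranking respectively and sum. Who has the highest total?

E

D: 47·1 + 27·2 + 35·5 + 37·5 = 461
B: 47·2 + 27·1 + 35·4 + 37·4 = 409
E: 47·4 + 27·3 + 35·3 + 37·3 = 485
A: 47·5 + 27·5 + 35·2 + 37·1 = 477
C: 47·3 + 27·4 + 35·1 + 37·2 = 358
E has the highest Borda score (485).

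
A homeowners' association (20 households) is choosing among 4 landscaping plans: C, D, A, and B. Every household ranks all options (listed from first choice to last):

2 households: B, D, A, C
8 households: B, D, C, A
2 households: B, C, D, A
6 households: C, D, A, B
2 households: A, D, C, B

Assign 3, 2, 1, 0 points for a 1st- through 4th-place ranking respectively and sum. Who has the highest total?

D

C: 2·0 + 8·1 + 2·2 + 6·3 + 2·1 = 32
D: 2·2 + 8·2 + 2·1 + 6·2 + 2·2 = 38
A: 2·1 + 8·0 + 2·0 + 6·1 + 2·3 = 14
B: 2·3 + 8·3 + 2·3 + 6·0 + 2·0 = 36
D has the highest Borda score (38).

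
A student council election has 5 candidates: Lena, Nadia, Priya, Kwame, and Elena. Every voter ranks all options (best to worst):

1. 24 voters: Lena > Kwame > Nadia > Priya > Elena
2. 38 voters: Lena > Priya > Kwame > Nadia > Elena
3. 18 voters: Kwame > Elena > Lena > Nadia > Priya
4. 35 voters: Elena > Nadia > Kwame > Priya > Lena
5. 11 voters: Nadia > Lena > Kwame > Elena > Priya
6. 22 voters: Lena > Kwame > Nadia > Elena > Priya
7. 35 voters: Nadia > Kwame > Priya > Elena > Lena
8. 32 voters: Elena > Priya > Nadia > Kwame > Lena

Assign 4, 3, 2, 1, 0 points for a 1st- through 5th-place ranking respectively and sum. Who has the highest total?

Lena: 24·4 + 38·4 + 18·2 + 35·0 + 11·3 + 22·4 + 35·0 + 32·0 = 405
Nadia: 24·2 + 38·1 + 18·1 + 35·3 + 11·4 + 22·2 + 35·4 + 32·2 = 501
Priya: 24·1 + 38·3 + 18·0 + 35·1 + 11·0 + 22·0 + 35·2 + 32·3 = 339
Kwame: 24·3 + 38·2 + 18·4 + 35·2 + 11·2 + 22·3 + 35·3 + 32·1 = 515
Elena: 24·0 + 38·0 + 18·3 + 35·4 + 11·1 + 22·1 + 35·1 + 32·4 = 390
Kwame has the highest Borda score (515).

Kwame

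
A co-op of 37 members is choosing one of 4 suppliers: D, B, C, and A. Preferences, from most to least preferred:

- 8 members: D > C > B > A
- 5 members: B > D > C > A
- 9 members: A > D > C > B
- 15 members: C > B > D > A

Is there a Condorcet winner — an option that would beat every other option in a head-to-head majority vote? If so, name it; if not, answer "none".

Checking pairwise contests:
B beats D 20–17.
C beats B 32–5.
D beats C 22–15.
D beats A 28–9.
Every option loses at least one head-to-head, so there is no Condorcet winner.

none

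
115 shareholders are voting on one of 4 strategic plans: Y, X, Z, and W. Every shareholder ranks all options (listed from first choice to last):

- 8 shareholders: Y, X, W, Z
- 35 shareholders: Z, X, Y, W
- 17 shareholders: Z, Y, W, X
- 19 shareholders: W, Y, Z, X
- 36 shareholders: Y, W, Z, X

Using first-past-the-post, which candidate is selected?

First-place votes: Y 44, X 0, Z 52, W 19.
Z has the most first-place votes.

Z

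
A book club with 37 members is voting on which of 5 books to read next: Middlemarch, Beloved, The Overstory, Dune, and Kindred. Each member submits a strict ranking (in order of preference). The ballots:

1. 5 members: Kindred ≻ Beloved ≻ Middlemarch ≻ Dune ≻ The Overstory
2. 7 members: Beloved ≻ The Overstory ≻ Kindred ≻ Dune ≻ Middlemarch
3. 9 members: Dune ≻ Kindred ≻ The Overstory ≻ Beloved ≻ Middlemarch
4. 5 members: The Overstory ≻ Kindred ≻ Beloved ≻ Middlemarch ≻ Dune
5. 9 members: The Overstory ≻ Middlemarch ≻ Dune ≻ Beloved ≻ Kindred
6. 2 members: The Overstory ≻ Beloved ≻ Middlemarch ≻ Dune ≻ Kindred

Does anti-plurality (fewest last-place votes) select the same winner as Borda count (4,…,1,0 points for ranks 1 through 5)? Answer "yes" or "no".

no

Anti-plurality — last-place votes: Middlemarch 16, Beloved 0, The Overstory 5, Dune 5, Kindred 11. Winner: Beloved.
Borda — scores: Middlemarch 46, Beloved 77, The Overstory 103, Dune 68, Kindred 76. Winner: The Overstory.
The two methods disagree.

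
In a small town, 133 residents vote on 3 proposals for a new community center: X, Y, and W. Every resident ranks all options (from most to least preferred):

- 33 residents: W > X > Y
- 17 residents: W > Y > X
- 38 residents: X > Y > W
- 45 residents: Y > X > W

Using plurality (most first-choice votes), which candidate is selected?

First-place votes: X 38, Y 45, W 50.
W has the most first-place votes.

W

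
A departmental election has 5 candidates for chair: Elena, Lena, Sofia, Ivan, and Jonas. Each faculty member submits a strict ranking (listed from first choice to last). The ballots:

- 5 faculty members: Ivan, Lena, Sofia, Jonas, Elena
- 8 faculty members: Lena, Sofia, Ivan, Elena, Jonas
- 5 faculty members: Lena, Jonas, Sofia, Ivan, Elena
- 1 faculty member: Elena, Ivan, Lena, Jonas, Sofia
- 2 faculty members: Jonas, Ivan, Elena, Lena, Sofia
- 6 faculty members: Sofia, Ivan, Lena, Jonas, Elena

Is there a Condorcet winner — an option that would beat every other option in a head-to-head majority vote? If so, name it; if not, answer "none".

none

Checking pairwise contests:
Lena beats Elena 24–3.
Ivan beats Lena 14–13.
Lena beats Sofia 21–6.
Sofia beats Ivan 19–8.
Lena beats Jonas 25–2.
Every option loses at least one head-to-head, so there is no Condorcet winner.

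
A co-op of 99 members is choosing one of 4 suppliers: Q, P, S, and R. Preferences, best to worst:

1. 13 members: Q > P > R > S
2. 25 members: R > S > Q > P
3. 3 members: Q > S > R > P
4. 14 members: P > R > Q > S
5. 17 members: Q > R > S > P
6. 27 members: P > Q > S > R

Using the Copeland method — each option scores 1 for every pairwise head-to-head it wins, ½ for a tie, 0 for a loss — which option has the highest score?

Q: beats P, S, and R → score 3.
P: beats S and R; loses to Q → score 2.
S: loses to Q, P, and R → score 0.
R: beats S; loses to Q and P → score 1.
Q has the best pairwise record.

Q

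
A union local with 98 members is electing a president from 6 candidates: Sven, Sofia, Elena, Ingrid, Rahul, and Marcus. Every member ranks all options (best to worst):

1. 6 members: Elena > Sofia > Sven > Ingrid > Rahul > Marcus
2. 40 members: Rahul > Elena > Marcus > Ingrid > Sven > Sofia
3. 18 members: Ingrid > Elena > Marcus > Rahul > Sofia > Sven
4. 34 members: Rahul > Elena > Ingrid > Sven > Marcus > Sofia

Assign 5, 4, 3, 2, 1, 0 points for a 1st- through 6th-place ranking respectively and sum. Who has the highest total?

Sven: 6·3 + 40·1 + 18·0 + 34·2 = 126
Sofia: 6·4 + 40·0 + 18·1 + 34·0 = 42
Elena: 6·5 + 40·4 + 18·4 + 34·4 = 398
Ingrid: 6·2 + 40·2 + 18·5 + 34·3 = 284
Rahul: 6·1 + 40·5 + 18·2 + 34·5 = 412
Marcus: 6·0 + 40·3 + 18·3 + 34·1 = 208
Rahul has the highest Borda score (412).

Rahul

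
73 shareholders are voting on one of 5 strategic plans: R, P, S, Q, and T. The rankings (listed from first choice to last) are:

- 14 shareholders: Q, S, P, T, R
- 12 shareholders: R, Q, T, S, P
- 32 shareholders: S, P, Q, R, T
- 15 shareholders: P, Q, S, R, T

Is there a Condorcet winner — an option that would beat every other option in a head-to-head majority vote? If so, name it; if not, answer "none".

none

Checking pairwise contests:
P beats R 61–12.
S beats P 58–15.
Q beats S 41–32.
P beats Q 47–26.
R beats T 59–14.
Every option loses at least one head-to-head, so there is no Condorcet winner.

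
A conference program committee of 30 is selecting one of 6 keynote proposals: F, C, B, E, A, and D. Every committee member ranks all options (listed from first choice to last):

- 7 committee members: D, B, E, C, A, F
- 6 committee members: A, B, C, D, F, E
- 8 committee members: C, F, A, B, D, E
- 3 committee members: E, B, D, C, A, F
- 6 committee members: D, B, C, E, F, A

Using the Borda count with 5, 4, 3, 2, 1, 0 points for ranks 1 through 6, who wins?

B

F: 7·0 + 6·1 + 8·4 + 3·0 + 6·1 = 44
C: 7·2 + 6·3 + 8·5 + 3·2 + 6·3 = 96
B: 7·4 + 6·4 + 8·2 + 3·4 + 6·4 = 104
E: 7·3 + 6·0 + 8·0 + 3·5 + 6·2 = 48
A: 7·1 + 6·5 + 8·3 + 3·1 + 6·0 = 64
D: 7·5 + 6·2 + 8·1 + 3·3 + 6·5 = 94
B has the highest Borda score (104).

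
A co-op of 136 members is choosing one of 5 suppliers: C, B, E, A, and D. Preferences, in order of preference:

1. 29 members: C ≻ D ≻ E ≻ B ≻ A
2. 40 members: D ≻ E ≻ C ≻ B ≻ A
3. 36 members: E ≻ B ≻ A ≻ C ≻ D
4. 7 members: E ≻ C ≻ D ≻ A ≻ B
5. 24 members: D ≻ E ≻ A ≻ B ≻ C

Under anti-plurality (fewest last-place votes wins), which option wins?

E

Last-place votes: C 24, B 7, E 0, A 69, D 36.
E is ranked last by the fewest voters, so E wins.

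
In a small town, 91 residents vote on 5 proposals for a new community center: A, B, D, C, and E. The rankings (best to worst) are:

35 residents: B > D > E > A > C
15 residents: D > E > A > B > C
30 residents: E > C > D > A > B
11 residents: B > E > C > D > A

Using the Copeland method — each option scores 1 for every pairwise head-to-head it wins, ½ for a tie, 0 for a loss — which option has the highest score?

A: beats C; loses to B, D, and E → score 1.
B: beats A, D, C, and E → score 4.
D: beats A, C, and E; loses to B → score 3.
C: loses to A, B, D, and E → score 0.
E: beats A and C; loses to B and D → score 2.
B has the best pairwise record.

B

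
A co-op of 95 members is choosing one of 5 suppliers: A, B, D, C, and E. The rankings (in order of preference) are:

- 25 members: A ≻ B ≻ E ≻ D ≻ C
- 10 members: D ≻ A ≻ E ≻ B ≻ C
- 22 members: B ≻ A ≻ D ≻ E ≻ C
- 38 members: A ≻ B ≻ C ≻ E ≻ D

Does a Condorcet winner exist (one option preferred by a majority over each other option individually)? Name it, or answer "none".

A

A vs B: 73–22 for A.
A vs D: 85–10 for A.
A vs C: 95–0 for A.
A vs E: 95–0 for A.
A beats every other option head-to-head.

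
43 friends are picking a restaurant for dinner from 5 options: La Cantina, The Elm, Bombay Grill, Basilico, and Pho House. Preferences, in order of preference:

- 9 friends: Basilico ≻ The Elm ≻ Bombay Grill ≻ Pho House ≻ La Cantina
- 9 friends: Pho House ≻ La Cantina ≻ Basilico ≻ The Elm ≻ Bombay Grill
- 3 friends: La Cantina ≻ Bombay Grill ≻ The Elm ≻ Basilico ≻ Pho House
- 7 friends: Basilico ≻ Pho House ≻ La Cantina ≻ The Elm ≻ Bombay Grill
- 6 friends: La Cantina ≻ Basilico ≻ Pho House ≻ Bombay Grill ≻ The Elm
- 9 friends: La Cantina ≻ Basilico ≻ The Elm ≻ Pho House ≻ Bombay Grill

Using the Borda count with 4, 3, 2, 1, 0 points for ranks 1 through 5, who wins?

Basilico

La Cantina: 9·0 + 9·3 + 3·4 + 7·2 + 6·4 + 9·4 = 113
The Elm: 9·3 + 9·1 + 3·2 + 7·1 + 6·0 + 9·2 = 67
Bombay Grill: 9·2 + 9·0 + 3·3 + 7·0 + 6·1 + 9·0 = 33
Basilico: 9·4 + 9·2 + 3·1 + 7·4 + 6·3 + 9·3 = 130
Pho House: 9·1 + 9·4 + 3·0 + 7·3 + 6·2 + 9·1 = 87
Basilico has the highest Borda score (130).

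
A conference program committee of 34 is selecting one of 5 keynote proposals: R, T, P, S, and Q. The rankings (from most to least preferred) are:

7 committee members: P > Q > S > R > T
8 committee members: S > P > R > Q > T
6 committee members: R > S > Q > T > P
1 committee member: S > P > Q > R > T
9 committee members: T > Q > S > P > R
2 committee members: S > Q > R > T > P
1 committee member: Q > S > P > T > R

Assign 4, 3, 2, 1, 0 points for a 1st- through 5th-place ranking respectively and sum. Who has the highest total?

S

R: 7·1 + 8·2 + 6·4 + 1·1 + 9·0 + 2·2 + 1·0 = 52
T: 7·0 + 8·0 + 6·1 + 1·0 + 9·4 + 2·1 + 1·1 = 45
P: 7·4 + 8·3 + 6·0 + 1·3 + 9·1 + 2·0 + 1·2 = 66
S: 7·2 + 8·4 + 6·3 + 1·4 + 9·2 + 2·4 + 1·3 = 97
Q: 7·3 + 8·1 + 6·2 + 1·2 + 9·3 + 2·3 + 1·4 = 80
S has the highest Borda score (97).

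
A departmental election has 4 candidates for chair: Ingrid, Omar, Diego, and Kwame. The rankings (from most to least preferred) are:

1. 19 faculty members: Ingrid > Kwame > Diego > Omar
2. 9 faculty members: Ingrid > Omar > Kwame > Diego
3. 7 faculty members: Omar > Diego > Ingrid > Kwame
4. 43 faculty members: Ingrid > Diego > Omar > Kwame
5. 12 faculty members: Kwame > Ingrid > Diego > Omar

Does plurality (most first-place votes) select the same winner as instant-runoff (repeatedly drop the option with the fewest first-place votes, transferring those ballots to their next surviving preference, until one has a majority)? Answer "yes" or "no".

yes

Plurality — first-place votes: Ingrid 71, Omar 7, Diego 0, Kwame 12. Winner: Ingrid.
Instant-runoff — R1 Ingrid 71, Omar 7, Diego 0, Kwame 12 (Ingrid winner). Winner: Ingrid.
The two methods agree.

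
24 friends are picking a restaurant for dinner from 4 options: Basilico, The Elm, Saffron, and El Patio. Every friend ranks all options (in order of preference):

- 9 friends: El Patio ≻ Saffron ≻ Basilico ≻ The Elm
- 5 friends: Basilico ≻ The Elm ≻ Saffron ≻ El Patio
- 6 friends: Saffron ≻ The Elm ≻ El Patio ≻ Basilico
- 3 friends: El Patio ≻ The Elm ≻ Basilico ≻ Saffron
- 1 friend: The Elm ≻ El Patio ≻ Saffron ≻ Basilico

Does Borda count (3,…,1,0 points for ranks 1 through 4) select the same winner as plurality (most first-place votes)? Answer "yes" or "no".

Borda — scores: Basilico 27, The Elm 31, Saffron 42, El Patio 44. Winner: El Patio.
Plurality — first-place votes: Basilico 5, The Elm 1, Saffron 6, El Patio 12. Winner: El Patio.
The two methods agree.

yes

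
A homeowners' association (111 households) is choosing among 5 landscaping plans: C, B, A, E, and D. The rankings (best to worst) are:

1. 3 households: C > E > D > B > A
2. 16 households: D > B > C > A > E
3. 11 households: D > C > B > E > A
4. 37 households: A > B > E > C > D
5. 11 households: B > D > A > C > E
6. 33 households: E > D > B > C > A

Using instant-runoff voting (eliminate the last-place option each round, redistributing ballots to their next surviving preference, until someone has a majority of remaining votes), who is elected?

D

Round 1: C 3, B 11, A 37, E 33, D 27. Eliminate C.
Round 2: B 11, A 37, E 36, D 27. Eliminate B.
Round 3: A 37, E 36, D 38. Eliminate E.
Round 4: A 37, D 74. D has a majority.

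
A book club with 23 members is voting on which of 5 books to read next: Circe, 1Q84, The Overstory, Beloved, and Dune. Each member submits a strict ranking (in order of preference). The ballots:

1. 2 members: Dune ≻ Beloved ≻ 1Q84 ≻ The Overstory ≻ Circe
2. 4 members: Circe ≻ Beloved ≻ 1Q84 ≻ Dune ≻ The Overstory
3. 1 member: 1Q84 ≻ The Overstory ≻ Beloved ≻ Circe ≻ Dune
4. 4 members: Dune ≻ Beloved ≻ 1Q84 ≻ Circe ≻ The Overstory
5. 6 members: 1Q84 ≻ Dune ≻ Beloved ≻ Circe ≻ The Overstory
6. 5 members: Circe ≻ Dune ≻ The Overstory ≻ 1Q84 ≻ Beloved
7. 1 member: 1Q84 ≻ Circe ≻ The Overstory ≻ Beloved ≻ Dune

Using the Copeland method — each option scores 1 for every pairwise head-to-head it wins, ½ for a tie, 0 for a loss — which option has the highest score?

1Q84

Circe: beats The Overstory; loses to 1Q84, Beloved, and Dune → score 1.
1Q84: beats Circe, The Overstory, Beloved, and Dune → score 4.
The Overstory: loses to Circe, 1Q84, Beloved, and Dune → score 0.
Beloved: beats Circe and The Overstory; loses to 1Q84 and Dune → score 2.
Dune: beats Circe, The Overstory, and Beloved; loses to 1Q84 → score 3.
1Q84 has the best pairwise record.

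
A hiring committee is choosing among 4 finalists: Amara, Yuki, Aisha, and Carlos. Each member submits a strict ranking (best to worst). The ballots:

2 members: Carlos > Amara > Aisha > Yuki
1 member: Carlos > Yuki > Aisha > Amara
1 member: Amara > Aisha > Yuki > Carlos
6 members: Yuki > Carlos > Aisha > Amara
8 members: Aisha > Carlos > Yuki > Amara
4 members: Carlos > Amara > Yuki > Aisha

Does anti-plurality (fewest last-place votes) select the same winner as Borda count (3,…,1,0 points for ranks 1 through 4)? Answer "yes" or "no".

yes

Anti-plurality — last-place votes: Amara 15, Yuki 2, Aisha 4, Carlos 1. Winner: Carlos.
Borda — scores: Amara 15, Yuki 33, Aisha 35, Carlos 49. Winner: Carlos.
The two methods agree.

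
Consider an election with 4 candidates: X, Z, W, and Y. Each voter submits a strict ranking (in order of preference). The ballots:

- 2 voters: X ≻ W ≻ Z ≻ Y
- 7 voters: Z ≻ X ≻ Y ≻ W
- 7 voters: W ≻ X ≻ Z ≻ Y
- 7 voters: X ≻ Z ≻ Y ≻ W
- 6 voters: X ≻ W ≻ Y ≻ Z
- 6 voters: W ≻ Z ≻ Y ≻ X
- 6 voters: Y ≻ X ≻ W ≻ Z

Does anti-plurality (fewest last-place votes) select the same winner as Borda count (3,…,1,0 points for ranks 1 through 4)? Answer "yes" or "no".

Anti-plurality — last-place votes: X 6, Z 12, W 14, Y 9. Winner: X.
Borda — scores: X 85, Z 56, W 61, Y 44. Winner: X.
The two methods agree.

yes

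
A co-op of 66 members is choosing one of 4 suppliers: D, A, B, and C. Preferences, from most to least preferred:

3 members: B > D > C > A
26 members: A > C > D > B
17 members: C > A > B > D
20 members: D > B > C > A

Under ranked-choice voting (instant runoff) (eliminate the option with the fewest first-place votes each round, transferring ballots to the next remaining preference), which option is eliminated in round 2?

Round 1: D 20, A 26, B 3, C 17. Eliminate B.
Round 2: D 23, A 26, C 17. Eliminate C.

C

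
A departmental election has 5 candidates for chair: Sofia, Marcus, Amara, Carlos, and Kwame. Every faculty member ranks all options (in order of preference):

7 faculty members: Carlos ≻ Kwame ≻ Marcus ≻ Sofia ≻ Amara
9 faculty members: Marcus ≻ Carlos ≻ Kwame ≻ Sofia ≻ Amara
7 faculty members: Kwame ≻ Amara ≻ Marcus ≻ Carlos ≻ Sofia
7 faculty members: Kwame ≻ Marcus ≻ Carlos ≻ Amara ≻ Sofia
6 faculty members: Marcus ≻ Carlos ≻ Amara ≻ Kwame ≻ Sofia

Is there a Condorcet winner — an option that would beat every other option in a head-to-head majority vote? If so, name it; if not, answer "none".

none

Checking pairwise contests:
Marcus beats Sofia 36–0.
Kwame beats Marcus 21–15.
Marcus beats Amara 29–7.
Marcus beats Carlos 29–7.
Carlos beats Kwame 22–14.
Every option loses at least one head-to-head, so there is no Condorcet winner.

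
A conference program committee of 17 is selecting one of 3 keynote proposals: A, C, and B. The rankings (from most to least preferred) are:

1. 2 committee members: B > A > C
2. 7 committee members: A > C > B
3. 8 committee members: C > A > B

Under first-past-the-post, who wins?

First-place votes: A 7, C 8, B 2.
C has the most first-place votes.

C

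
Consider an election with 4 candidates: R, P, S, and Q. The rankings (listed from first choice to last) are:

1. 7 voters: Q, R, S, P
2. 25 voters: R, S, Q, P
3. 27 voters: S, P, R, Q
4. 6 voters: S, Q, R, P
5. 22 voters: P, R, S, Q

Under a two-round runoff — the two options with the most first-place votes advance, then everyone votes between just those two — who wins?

Round 1 first-place votes: R 25, P 22, S 33, Q 7.
S and R advance.
Runoff: S is preferred to R by 33 voters; R by 54.
R wins the runoff.

R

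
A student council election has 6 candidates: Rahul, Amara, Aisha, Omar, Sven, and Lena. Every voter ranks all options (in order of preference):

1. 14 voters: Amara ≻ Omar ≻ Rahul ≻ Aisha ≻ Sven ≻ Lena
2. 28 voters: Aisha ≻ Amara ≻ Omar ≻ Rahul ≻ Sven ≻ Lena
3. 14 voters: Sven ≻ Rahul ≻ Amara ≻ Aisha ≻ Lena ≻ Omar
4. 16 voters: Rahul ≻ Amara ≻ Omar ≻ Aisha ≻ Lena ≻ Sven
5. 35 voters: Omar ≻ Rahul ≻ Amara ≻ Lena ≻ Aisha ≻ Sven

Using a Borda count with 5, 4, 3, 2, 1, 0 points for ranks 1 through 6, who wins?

Rahul: 14·3 + 28·2 + 14·4 + 16·5 + 35·4 = 374
Amara: 14·5 + 28·4 + 14·3 + 16·4 + 35·3 = 393
Aisha: 14·2 + 28·5 + 14·2 + 16·2 + 35·1 = 263
Omar: 14·4 + 28·3 + 14·0 + 16·3 + 35·5 = 363
Sven: 14·1 + 28·1 + 14·5 + 16·0 + 35·0 = 112
Lena: 14·0 + 28·0 + 14·1 + 16·1 + 35·2 = 100
Amara has the highest Borda score (393).

Amara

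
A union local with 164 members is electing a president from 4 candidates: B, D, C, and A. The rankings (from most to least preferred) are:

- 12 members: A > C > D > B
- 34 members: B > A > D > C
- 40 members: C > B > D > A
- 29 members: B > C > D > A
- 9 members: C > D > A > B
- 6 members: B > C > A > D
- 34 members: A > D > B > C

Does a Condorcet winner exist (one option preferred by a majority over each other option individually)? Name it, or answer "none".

B vs D: 109–55 for B.
B vs C: 103–61 for B.
B vs A: 109–55 for B.
B beats every other option head-to-head.

B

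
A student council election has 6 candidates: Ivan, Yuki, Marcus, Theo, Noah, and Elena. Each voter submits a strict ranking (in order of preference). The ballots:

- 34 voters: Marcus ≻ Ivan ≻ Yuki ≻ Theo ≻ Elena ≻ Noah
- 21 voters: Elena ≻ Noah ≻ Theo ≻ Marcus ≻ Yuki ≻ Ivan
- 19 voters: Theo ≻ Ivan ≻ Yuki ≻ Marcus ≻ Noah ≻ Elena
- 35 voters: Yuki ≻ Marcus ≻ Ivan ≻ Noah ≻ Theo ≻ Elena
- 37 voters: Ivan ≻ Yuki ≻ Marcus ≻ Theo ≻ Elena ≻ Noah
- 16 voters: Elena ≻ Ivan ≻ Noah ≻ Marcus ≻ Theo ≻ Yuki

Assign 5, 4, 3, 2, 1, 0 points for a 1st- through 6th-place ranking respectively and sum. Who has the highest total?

Ivan: 34·4 + 21·0 + 19·4 + 35·3 + 37·5 + 16·4 = 566
Yuki: 34·3 + 21·1 + 19·3 + 35·5 + 37·4 + 16·0 = 503
Marcus: 34·5 + 21·2 + 19·2 + 35·4 + 37·3 + 16·2 = 533
Theo: 34·2 + 21·3 + 19·5 + 35·1 + 37·2 + 16·1 = 351
Noah: 34·0 + 21·4 + 19·1 + 35·2 + 37·0 + 16·3 = 221
Elena: 34·1 + 21·5 + 19·0 + 35·0 + 37·1 + 16·5 = 256
Ivan has the highest Borda score (566).

Ivan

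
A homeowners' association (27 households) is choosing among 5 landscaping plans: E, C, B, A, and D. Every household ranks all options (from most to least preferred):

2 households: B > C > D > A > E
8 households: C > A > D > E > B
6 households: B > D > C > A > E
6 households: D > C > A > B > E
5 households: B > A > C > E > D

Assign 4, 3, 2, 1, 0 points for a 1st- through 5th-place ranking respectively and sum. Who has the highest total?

E: 2·0 + 8·1 + 6·0 + 6·0 + 5·1 = 13
C: 2·3 + 8·4 + 6·2 + 6·3 + 5·2 = 78
B: 2·4 + 8·0 + 6·4 + 6·1 + 5·4 = 58
A: 2·1 + 8·3 + 6·1 + 6·2 + 5·3 = 59
D: 2·2 + 8·2 + 6·3 + 6·4 + 5·0 = 62
C has the highest Borda score (78).

C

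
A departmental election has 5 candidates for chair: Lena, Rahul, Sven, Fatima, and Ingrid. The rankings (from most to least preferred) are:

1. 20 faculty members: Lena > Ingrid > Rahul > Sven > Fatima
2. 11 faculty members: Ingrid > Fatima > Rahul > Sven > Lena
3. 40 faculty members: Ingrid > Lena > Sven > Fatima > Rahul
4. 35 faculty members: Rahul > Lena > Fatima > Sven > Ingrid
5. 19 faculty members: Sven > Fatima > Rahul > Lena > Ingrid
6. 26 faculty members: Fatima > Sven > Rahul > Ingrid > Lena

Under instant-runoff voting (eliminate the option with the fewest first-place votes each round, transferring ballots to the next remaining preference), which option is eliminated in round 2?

Round 1: Lena 20, Rahul 35, Sven 19, Fatima 26, Ingrid 51. Eliminate Sven.
Round 2: Lena 20, Rahul 35, Fatima 45, Ingrid 51. Eliminate Lena.

Lena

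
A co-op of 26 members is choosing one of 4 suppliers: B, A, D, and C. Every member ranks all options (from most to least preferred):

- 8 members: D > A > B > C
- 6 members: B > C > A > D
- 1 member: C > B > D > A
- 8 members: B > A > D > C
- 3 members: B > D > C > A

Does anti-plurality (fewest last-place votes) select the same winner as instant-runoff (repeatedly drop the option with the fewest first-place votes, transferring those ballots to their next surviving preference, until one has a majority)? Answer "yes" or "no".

yes

Anti-plurality — last-place votes: B 0, A 4, D 6, C 16. Winner: B.
Instant-runoff — R1 B 17, A 0, D 8, C 1 (B winner). Winner: B.
The two methods agree.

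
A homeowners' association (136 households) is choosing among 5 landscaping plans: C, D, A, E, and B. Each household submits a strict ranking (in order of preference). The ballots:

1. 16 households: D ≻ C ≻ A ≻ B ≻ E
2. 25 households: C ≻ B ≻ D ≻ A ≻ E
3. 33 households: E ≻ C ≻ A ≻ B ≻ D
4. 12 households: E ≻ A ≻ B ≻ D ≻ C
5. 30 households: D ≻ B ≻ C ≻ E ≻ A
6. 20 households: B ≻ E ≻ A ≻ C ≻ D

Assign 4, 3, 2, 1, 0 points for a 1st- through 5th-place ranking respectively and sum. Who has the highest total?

C

C: 16·3 + 25·4 + 33·3 + 12·0 + 30·2 + 20·1 = 327
D: 16·4 + 25·2 + 33·0 + 12·1 + 30·4 + 20·0 = 246
A: 16·2 + 25·1 + 33·2 + 12·3 + 30·0 + 20·2 = 199
E: 16·0 + 25·0 + 33·4 + 12·4 + 30·1 + 20·3 = 270
B: 16·1 + 25·3 + 33·1 + 12·2 + 30·3 + 20·4 = 318
C has the highest Borda score (327).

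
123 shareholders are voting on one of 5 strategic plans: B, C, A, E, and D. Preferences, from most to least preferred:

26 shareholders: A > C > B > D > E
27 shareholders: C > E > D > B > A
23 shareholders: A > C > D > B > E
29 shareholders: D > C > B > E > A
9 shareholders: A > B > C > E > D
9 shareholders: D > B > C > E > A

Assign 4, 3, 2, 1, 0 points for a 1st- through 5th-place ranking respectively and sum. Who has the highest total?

B: 26·2 + 27·1 + 23·1 + 29·2 + 9·3 + 9·3 = 214
C: 26·3 + 27·4 + 23·3 + 29·3 + 9·2 + 9·2 = 378
A: 26·4 + 27·0 + 23·4 + 29·0 + 9·4 + 9·0 = 232
E: 26·0 + 27·3 + 23·0 + 29·1 + 9·1 + 9·1 = 128
D: 26·1 + 27·2 + 23·2 + 29·4 + 9·0 + 9·4 = 278
C has the highest Borda score (378).

C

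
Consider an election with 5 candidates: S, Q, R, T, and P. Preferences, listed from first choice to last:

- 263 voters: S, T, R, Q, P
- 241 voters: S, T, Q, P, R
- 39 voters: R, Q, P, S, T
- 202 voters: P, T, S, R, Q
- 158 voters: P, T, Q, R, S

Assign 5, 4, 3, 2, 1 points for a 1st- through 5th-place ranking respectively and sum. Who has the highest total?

T

S: 263·5 + 241·5 + 39·2 + 202·3 + 158·1 = 3362
Q: 263·2 + 241·3 + 39·4 + 202·1 + 158·3 = 2081
R: 263·3 + 241·1 + 39·5 + 202·2 + 158·2 = 1945
T: 263·4 + 241·4 + 39·1 + 202·4 + 158·4 = 3495
P: 263·1 + 241·2 + 39·3 + 202·5 + 158·5 = 2662
T has the highest Borda score (3495).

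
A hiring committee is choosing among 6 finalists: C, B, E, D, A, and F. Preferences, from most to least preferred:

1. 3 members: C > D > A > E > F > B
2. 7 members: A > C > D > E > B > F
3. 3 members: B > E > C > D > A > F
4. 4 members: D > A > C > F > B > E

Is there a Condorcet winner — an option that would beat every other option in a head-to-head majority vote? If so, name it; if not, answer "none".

none

Checking pairwise contests:
A beats C 11–6.
C beats B 14–3.
C beats E 14–3.
C beats D 13–4.
D beats A 10–7.
C beats F 17–0.
Every option loses at least one head-to-head, so there is no Condorcet winner.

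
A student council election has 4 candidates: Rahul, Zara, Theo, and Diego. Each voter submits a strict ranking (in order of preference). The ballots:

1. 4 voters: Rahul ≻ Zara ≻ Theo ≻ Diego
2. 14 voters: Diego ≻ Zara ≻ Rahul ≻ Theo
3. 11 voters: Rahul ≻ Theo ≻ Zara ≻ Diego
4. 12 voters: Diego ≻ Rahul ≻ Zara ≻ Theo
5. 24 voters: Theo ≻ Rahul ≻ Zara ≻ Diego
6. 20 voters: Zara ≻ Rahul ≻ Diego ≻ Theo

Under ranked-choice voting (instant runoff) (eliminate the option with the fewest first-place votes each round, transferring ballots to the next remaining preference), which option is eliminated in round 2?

Zara

Round 1: Rahul 15, Zara 20, Theo 24, Diego 26. Eliminate Rahul.
Round 2: Zara 24, Theo 35, Diego 26. Eliminate Zara.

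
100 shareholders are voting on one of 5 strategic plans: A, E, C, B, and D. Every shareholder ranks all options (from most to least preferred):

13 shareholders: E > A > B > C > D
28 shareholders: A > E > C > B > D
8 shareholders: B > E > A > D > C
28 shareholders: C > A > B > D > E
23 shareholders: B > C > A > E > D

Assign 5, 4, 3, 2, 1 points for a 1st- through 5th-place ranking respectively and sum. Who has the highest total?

A

A: 13·4 + 28·5 + 8·3 + 28·4 + 23·3 = 397
E: 13·5 + 28·4 + 8·4 + 28·1 + 23·2 = 283
C: 13·2 + 28·3 + 8·1 + 28·5 + 23·4 = 350
B: 13·3 + 28·2 + 8·5 + 28·3 + 23·5 = 334
D: 13·1 + 28·1 + 8·2 + 28·2 + 23·1 = 136
A has the highest Borda score (397).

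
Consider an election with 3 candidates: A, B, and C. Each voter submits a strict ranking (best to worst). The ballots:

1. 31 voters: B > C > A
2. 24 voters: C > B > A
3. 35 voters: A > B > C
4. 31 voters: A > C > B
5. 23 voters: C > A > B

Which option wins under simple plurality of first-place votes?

First-place votes: A 66, B 31, C 47.
A has the most first-place votes.

A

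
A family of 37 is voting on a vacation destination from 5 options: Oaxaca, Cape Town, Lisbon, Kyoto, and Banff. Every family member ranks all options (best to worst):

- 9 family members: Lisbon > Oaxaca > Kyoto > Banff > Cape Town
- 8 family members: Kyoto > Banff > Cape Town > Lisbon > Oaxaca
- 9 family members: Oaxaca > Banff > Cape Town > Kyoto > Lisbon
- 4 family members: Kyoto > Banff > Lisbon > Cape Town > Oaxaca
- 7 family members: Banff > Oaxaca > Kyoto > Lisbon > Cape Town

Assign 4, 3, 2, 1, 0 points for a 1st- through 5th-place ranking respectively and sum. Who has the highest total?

Oaxaca: 9·3 + 8·0 + 9·4 + 4·0 + 7·3 = 84
Cape Town: 9·0 + 8·2 + 9·2 + 4·1 + 7·0 = 38
Lisbon: 9·4 + 8·1 + 9·0 + 4·2 + 7·1 = 59
Kyoto: 9·2 + 8·4 + 9·1 + 4·4 + 7·2 = 89
Banff: 9·1 + 8·3 + 9·3 + 4·3 + 7·4 = 100
Banff has the highest Borda score (100).

Banff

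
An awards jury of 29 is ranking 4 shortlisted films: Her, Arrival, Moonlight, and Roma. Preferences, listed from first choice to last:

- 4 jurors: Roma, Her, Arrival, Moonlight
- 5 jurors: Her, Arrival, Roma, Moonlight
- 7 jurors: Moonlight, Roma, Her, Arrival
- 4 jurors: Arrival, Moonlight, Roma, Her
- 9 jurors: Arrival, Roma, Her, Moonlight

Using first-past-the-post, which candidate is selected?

First-place votes: Her 5, Arrival 13, Moonlight 7, Roma 4.
Arrival has the most first-place votes.

Arrival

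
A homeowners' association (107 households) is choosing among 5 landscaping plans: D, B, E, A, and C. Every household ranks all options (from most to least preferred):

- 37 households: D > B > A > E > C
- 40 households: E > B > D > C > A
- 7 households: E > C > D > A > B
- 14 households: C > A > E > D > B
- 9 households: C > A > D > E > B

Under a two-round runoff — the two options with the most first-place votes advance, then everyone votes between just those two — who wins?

Round 1 first-place votes: D 37, B 0, E 47, A 0, C 23.
E and D advance.
Runoff: E is preferred to D by 61 voters; D by 46.
E wins the runoff.

E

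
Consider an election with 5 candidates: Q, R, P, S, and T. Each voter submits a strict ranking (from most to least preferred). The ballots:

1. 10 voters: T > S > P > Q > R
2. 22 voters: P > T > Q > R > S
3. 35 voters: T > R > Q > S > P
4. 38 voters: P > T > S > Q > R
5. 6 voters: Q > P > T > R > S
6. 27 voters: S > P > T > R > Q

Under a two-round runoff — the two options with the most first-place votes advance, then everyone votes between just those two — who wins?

Round 1 first-place votes: Q 6, R 0, P 60, S 27, T 45.
P and T advance.
Runoff: P is preferred to T by 93 voters; T by 45.
P wins the runoff.

P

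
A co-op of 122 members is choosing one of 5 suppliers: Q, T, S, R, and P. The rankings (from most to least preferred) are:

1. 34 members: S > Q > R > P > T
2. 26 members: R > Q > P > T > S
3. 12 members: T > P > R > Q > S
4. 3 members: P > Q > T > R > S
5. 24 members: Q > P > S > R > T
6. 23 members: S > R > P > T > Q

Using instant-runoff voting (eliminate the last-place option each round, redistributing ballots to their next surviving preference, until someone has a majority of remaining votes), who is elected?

S

Round 1: Q 24, T 12, S 57, R 26, P 3. Eliminate P.
Round 2: Q 27, T 12, S 57, R 26. Eliminate T.
Round 3: Q 27, S 57, R 38. Eliminate Q.
Round 4: S 81, R 41. S has a majority.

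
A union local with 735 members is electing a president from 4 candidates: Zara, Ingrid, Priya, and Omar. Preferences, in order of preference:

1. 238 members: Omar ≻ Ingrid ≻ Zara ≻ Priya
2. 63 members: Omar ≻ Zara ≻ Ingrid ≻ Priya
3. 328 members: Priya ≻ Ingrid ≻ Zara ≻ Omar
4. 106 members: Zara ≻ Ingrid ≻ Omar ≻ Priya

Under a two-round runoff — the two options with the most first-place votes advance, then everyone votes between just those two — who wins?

Round 1 first-place votes: Zara 106, Ingrid 0, Priya 328, Omar 301.
Priya and Omar advance.
Runoff: Priya is preferred to Omar by 328 voters; Omar by 407.
Omar wins the runoff.

Omar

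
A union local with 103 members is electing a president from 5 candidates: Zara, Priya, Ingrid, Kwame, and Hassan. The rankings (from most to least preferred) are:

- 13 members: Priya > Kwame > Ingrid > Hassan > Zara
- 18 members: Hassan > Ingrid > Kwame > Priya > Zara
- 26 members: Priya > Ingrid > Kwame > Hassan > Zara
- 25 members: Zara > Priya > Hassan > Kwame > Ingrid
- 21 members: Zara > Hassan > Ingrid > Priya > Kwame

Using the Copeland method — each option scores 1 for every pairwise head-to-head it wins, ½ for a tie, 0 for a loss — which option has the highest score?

Zara: loses to Priya, Ingrid, Kwame, and Hassan → score 0.
Priya: beats Zara, Ingrid, Kwame, and Hassan → score 4.
Ingrid: beats Zara and Kwame; loses to Priya and Hassan → score 2.
Kwame: beats Zara; loses to Priya, Ingrid, and Hassan → score 1.
Hassan: beats Zara, Ingrid, and Kwame; loses to Priya → score 3.
Priya has the best pairwise record.

Priya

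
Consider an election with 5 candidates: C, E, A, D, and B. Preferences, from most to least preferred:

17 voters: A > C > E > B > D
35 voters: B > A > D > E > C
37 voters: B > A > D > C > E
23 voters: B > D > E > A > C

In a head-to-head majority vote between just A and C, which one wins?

A

Voters preferring A to C: 112; preferring C to A: 0.
A wins the head-to-head.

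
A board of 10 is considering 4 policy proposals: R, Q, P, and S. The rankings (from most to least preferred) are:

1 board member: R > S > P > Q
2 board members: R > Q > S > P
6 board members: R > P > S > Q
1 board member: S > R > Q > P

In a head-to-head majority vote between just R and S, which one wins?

Voters preferring R to S: 9; preferring S to R: 1.
R wins the head-to-head.

R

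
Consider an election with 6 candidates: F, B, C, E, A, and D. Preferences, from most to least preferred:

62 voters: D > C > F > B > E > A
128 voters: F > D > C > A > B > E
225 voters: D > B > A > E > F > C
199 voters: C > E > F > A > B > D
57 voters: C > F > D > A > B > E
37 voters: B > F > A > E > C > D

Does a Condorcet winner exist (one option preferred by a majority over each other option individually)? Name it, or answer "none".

Checking pairwise contests:
E beats F 424–284.
F beats B 446–262.
F beats C 390–318.
B beats E 509–199.
F beats A 483–225.
F beats D 421–287.
Every option loses at least one head-to-head, so there is no Condorcet winner.

none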